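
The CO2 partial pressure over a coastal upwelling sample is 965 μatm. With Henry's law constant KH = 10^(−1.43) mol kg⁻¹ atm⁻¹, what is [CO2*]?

KH = 10^(−1.43) = 3.715×10^-2 mol kg⁻¹ atm⁻¹
[CO2*] = KH · pCO2 = 3.715×10^-2 × 965×10^-6 atm = 3.59×10^-5 mol/kg

[CO2*] = 35.9 μmol/kg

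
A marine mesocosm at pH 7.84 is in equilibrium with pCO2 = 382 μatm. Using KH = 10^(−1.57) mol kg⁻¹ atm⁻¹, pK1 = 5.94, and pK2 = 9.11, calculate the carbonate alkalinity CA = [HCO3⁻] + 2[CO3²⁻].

[CO2*] = KH · pCO2 = 10^(−1.57) × 382×10^-6 = 1.028×10^-5 mol/kg
α₀ = 1/(1 + K1/[H⁺] + K1K2/[H⁺]²) = 1/(1 + 10^+1.90 + 10^+0.63) = 0.01181
DIC = [CO2*]/α₀ = 1.028×10^-5 / 0.01181 = 0.8708 mmol/kg
CA = (α₁ + 2α₂)·DIC = (0.9378 + 2×0.05036) × 0.8708 = 0.904 mmol/kg

CA = 0.904 mmol/kg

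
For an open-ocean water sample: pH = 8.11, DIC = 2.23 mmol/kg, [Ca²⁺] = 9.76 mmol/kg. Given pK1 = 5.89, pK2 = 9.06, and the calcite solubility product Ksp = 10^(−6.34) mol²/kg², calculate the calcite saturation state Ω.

α₂ = 1 / (1 + [H⁺]/K2 + [H⁺]²/(K1K2)) = 1 / (1 + 10^+0.95 + 10^-1.27)
   = 1 / (1 + 8.9125 + 0.053703) = 1/9.9662 = 0.1003
[CO3²⁻] = α₂ × DIC = 0.1003 × 2.23 = 0.2238 mmol/kg
Ksp = 10^(−6.34) = 4.571×10^-7
Ω = [Ca²⁺][CO3²⁻]/Ksp = (9.76×10^-3)(2.238×10^-4) / 4.571×10^-7 = 4.78

Ω = 4.78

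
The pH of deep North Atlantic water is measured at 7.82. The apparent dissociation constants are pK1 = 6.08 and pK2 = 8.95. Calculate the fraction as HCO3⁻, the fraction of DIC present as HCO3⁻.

α₁ = 0.915

α₁ = 1 / (1 + [H⁺]/K1 + K2/[H⁺]) = 1 / (1 + 10^-1.74 + 10^-1.13)
   = 1 / (1 + 0.018197 + 0.074131) = 1/1.0923 = 0.9155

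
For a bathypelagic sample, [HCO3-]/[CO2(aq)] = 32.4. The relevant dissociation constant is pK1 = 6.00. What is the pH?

pH = 7.51

From K1 = [H⁺][HCO3-]/[CO2(aq)]:  pH = pK1 + log₁₀([HCO3-]/[CO2(aq)])
log₁₀(32.4) = +1.511
pH = 6.00 + (+1.511) = 7.51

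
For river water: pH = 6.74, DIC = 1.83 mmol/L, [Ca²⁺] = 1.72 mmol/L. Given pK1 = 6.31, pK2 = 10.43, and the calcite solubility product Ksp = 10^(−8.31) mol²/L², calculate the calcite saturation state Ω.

Ω = 0.0957

α₂ = 1 / (1 + [H⁺]/K2 + [H⁺]²/(K1K2)) = 1 / (1 + 10^+3.69 + 10^+3.26)
   = 1 / (1 + 4897.8 + 1819.7) = 1/6718.5 = 0.0001488
[CO3²⁻] = α₂ × DIC = 0.0001488 × 1.83 = 0.0002724 mmol/L = 0.2724 μmol/L
Ksp = 10^(−8.31) = 4.898×10^-9
Ω = [Ca²⁺][CO3²⁻]/Ksp = (1.72×10^-3)(2.724×10^-7) / 4.898×10^-9 = 0.0957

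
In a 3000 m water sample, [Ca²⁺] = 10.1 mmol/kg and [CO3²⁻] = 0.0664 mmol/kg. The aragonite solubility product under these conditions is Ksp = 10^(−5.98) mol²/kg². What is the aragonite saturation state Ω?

Ksp = 10^(−5.98) = 1.047×10^-6
Ω = [Ca²⁺][CO3²⁻]/Ksp = (10.1×10^-3)(0.0664×10^-3) / 1.047×10^-6 = 0.640

Ω = 0.640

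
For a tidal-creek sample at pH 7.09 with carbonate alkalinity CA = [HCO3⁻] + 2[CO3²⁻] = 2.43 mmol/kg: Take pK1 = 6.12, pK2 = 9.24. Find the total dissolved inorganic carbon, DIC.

CA = [HCO3⁻] + 2[CO3²⁻] = (α₁ + 2α₂)·DIC
At pH 7.09: [H⁺]/K1 = 10^-0.97 = 0.10715, K2/[H⁺] = 10^-2.15 = 0.0070795
α₁ = 1/(1 + 0.10715 + 0.0070795) = 1/1.1142 = 0.8975; α₂ = α₁·K2/[H⁺] = 0.006354
α₁ + 2α₂ = 0.9102
DIC = CA / (α₁ + 2α₂) = 2.43 / 0.9102 = 2.67 mmol/kg

DIC = 2.67 mmol/kg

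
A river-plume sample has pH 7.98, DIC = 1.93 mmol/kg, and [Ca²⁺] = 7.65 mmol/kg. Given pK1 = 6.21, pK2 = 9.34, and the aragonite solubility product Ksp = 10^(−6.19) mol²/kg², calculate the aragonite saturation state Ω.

Ω = 0.941

α₂ = 1 / (1 + [H⁺]/K2 + [H⁺]²/(K1K2)) = 1 / (1 + 10^+1.36 + 10^-0.41)
   = 1 / (1 + 22.909 + 0.38905) = 1/24.298 = 0.04116
[CO3²⁻] = α₂ × DIC = 0.04116 × 1.93 = 0.07943 mmol/kg
Ksp = 10^(−6.19) = 6.457×10^-7
Ω = [Ca²⁺][CO3²⁻]/Ksp = (7.65×10^-3)(7.943×10^-5) / 6.457×10^-7 = 0.941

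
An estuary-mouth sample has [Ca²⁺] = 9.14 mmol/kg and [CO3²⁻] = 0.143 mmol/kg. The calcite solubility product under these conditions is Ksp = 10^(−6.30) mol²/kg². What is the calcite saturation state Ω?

Ksp = 10^(−6.30) = 5.012×10^-7
Ω = [Ca²⁺][CO3²⁻]/Ksp = (9.14×10^-3)(0.143×10^-3) / 5.012×10^-7 = 2.61

Ω = 2.61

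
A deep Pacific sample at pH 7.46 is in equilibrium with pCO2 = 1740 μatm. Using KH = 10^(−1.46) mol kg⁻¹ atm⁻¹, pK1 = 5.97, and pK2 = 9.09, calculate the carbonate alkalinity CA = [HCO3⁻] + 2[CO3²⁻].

CA = 1.95 mmol/kg

[CO2*] = KH · pCO2 = 10^(−1.46) × 1740×10^-6 = 6.033×10^-5 mol/kg
α₀ = 1/(1 + K1/[H⁺] + K1K2/[H⁺]²) = 1/(1 + 10^+1.49 + 10^-0.14) = 0.03065
DIC = [CO2*]/α₀ = 6.033×10^-5 / 0.03065 = 1.968 mmol/kg
CA = (α₁ + 2α₂)·DIC = (0.9471 + 2×0.02220) × 1.968 = 1.95 mmol/kg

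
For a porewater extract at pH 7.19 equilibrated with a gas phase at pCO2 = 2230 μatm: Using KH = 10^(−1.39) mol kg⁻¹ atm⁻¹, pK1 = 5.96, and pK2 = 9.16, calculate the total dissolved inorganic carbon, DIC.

DIC = 1.65 mmol/kg

[CO2*] = KH · pCO2 = 10^(−1.39) × 2230×10^-6 = 9.085×10^-5 mol/kg
α₀ = 1/(1 + K1/[H⁺] + K1K2/[H⁺]²) = 1/(1 + 10^+1.23 + 10^-0.74) = 0.05505
DIC = [CO2*]/α₀ = 9.085×10^-5 / 0.05505 = 1.65 mmol/kg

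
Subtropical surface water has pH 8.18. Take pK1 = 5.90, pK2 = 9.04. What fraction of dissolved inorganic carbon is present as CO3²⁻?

α₂ = 0.121

α₂ = 1 / (1 + [H⁺]/K2 + [H⁺]²/(K1K2)) = 1 / (1 + 10^+0.86 + 10^-1.42)
   = 1 / (1 + 7.2444 + 0.038019) = 1/8.2824 = 0.1207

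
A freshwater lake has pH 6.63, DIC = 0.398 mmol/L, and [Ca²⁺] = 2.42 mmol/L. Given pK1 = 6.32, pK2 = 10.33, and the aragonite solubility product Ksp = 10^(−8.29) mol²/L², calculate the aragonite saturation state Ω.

α₂ = 1 / (1 + [H⁺]/K2 + [H⁺]²/(K1K2)) = 1 / (1 + 10^+3.70 + 10^+3.39)
   = 1 / (1 + 5011.9 + 2454.7) = 1/7467.6 = 0.0001339
[CO3²⁻] = α₂ × DIC = 0.0001339 × 0.398 = 5.330×10^-5 mmol/L = 0.05330 μmol/L
Ksp = 10^(−8.29) = 5.129×10^-9
Ω = [Ca²⁺][CO3²⁻]/Ksp = (2.42×10^-3)(5.330×10^-8) / 5.129×10^-9 = 0.0251

Ω = 0.0251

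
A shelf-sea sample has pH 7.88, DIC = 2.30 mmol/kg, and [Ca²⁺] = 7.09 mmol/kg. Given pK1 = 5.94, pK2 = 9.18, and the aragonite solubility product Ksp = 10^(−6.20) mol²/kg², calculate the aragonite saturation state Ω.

Ω = 1.22

α₂ = 1 / (1 + [H⁺]/K2 + [H⁺]²/(K1K2)) = 1 / (1 + 10^+1.30 + 10^-0.64)
   = 1 / (1 + 19.953 + 0.22909) = 1/21.182 = 0.04721
[CO3²⁻] = α₂ × DIC = 0.04721 × 2.30 = 0.1086 mmol/kg
Ksp = 10^(−6.20) = 6.310×10^-7
Ω = [Ca²⁺][CO3²⁻]/Ksp = (7.09×10^-3)(1.086×10^-4) / 6.310×10^-7 = 1.22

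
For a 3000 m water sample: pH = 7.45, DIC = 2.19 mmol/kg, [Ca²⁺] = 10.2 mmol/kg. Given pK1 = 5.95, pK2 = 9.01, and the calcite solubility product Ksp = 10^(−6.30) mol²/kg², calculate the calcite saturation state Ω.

Ω = 1.16

α₂ = 1 / (1 + [H⁺]/K2 + [H⁺]²/(K1K2)) = 1 / (1 + 10^+1.56 + 10^+0.06)
   = 1 / (1 + 36.308 + 1.1482) = 1/38.456 = 0.02600
[CO3²⁻] = α₂ × DIC = 0.02600 × 2.19 = 0.05695 mmol/kg
Ksp = 10^(−6.30) = 5.012×10^-7
Ω = [Ca²⁺][CO3²⁻]/Ksp = (10.2×10^-3)(5.695×10^-5) / 5.012×10^-7 = 1.16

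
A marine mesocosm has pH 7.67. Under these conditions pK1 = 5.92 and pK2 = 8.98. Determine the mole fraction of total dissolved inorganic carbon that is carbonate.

α₂ = 0.0459

α₂ = 1 / (1 + [H⁺]/K2 + [H⁺]²/(K1K2)) = 1 / (1 + 10^+1.31 + 10^-0.44)
   = 1 / (1 + 20.417 + 0.36308) = 1/21.780 = 0.04591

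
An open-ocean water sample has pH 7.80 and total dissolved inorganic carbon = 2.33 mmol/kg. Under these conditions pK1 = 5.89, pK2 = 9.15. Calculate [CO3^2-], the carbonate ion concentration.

α₂ = 1 / (1 + [H⁺]/K2 + [H⁺]²/(K1K2)) = 1 / (1 + 10^+1.35 + 10^-0.56)
   = 1 / (1 + 22.387 + 0.27542) = 1/23.663 = 0.04226
[CO3²⁻] = α₂ × DIC = 0.04226 × 2.33 = 0.0985 mmol/kg

[CO3²⁻] = 0.0985 mmol/kg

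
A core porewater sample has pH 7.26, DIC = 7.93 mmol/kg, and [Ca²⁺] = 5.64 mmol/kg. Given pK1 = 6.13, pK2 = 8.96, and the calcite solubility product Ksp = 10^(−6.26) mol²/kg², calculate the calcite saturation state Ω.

α₂ = 1 / (1 + [H⁺]/K2 + [H⁺]²/(K1K2)) = 1 / (1 + 10^+1.70 + 10^+0.57)
   = 1 / (1 + 50.119 + 3.7154) = 1/54.834 = 0.01824
[CO3²⁻] = α₂ × DIC = 0.01824 × 7.93 = 0.1446 mmol/kg
Ksp = 10^(−6.26) = 5.495×10^-7
Ω = [Ca²⁺][CO3²⁻]/Ksp = (5.64×10^-3)(1.446×10^-4) / 5.495×10^-7 = 1.48

Ω = 1.48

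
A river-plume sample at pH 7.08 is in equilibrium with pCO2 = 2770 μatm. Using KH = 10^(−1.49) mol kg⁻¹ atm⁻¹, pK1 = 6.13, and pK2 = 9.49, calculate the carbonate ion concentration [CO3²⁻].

[CO2*] = KH · pCO2 = 10^(−1.49) × 2770×10^-6 = 8.964×10^-5 mol/kg
α₀ = 1/(1 + K1/[H⁺] + K1K2/[H⁺]²) = 1/(1 + 10^+0.95 + 10^-1.46) = 0.1005
DIC = [CO2*]/α₀ = 8.964×10^-5 / 0.1005 = 0.8916 mmol/kg
[CO3²⁻] = α₂·DIC; α₂ = 0.003486, so [CO3²⁻] = 0.003486 × 0.8916 = 0.00311 mmol/kg = 3.11 μmol/kg

[CO3²⁻] = 3.11 μmol/kg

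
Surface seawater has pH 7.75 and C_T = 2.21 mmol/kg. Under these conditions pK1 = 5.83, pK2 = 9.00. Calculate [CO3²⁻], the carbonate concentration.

α₂ = 1 / (1 + [H⁺]/K2 + [H⁺]²/(K1K2)) = 1 / (1 + 10^+1.25 + 10^-0.67)
   = 1 / (1 + 17.783 + 0.21380) = 1/18.997 = 0.05264
[CO3²⁻] = α₂ × DIC = 0.05264 × 2.21 = 0.116 mmol/kg

[CO3²⁻] = 0.116 mmol/kg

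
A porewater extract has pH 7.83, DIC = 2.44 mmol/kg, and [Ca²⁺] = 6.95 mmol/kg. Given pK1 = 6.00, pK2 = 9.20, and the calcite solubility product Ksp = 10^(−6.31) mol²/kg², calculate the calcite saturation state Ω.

Ω = 1.40

α₂ = 1 / (1 + [H⁺]/K2 + [H⁺]²/(K1K2)) = 1 / (1 + 10^+1.37 + 10^-0.46)
   = 1 / (1 + 23.442 + 0.34674) = 1/24.789 = 0.04034
[CO3²⁻] = α₂ × DIC = 0.04034 × 2.44 = 0.09843 mmol/kg
Ksp = 10^(−6.31) = 4.898×10^-7
Ω = [Ca²⁺][CO3²⁻]/Ksp = (6.95×10^-3)(9.843×10^-5) / 4.898×10^-7 = 1.40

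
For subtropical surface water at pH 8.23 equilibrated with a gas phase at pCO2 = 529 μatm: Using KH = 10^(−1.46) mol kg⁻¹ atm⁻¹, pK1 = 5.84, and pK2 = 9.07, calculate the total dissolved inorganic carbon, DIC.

[CO2*] = KH · pCO2 = 10^(−1.46) × 529×10^-6 = 1.834×10^-5 mol/kg
α₀ = 1/(1 + K1/[H⁺] + K1K2/[H⁺]²) = 1/(1 + 10^+2.39 + 10^+1.55) = 0.003547
DIC = [CO2*]/α₀ = 1.834×10^-5 / 0.003547 = 5.17 mmol/kg

DIC = 5.17 mmol/kg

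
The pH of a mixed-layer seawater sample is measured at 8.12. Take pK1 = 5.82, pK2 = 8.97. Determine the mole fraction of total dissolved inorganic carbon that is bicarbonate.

α₁ = 1 / (1 + [H⁺]/K1 + K2/[H⁺]) = 1 / (1 + 10^-2.30 + 10^-0.85)
   = 1 / (1 + 0.0050119 + 0.14125) = 1/1.1463 = 0.8724

α₁ = 0.872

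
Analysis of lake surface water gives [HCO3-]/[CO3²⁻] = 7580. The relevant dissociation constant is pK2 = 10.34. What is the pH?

pH = 6.46

From K2 = [H⁺][CO3²⁻]/[HCO3-]:  pH = pK2 − log₁₀([HCO3-]/[CO3²⁻])
log₁₀(7580) = +3.880
pH = 10.34 − (+3.880) = 6.46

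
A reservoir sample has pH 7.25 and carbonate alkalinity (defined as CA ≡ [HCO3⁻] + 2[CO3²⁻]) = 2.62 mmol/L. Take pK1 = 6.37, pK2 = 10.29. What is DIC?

CA = [HCO3⁻] + 2[CO3²⁻] = (α₁ + 2α₂)·DIC
At pH 7.25: [H⁺]/K1 = 10^-0.88 = 0.13183, K2/[H⁺] = 10^-3.04 = 0.00091201
α₁ = 1/(1 + 0.13183 + 0.00091201) = 1/1.1327 = 0.8828; α₂ = α₁·K2/[H⁺] = 0.0008051
α₁ + 2α₂ = 0.8844
DIC = CA / (α₁ + 2α₂) = 2.62 / 0.8844 = 2.96 mmol/L

DIC = 2.96 mmol/L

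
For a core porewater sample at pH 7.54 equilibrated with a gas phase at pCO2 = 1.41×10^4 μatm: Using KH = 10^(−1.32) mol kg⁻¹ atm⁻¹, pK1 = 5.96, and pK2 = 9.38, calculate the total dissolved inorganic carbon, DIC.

[CO2*] = KH · pCO2 = 10^(−1.32) × 1.41×10^4×10^-6 = 6.749×10^-4 mol/kg
α₀ = 1/(1 + K1/[H⁺] + K1K2/[H⁺]²) = 1/(1 + 10^+1.58 + 10^-0.26) = 0.02527
DIC = [CO2*]/α₀ = 6.749×10^-4 / 0.02527 = 26.7 mmol/kg

DIC = 26.7 mmol/kg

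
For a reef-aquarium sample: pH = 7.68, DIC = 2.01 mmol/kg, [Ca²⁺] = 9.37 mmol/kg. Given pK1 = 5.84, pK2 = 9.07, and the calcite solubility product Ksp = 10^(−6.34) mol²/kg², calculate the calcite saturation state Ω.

Ω = 1.59

α₂ = 1 / (1 + [H⁺]/K2 + [H⁺]²/(K1K2)) = 1 / (1 + 10^+1.39 + 10^-0.45)
   = 1 / (1 + 24.547 + 0.35481) = 1/25.902 = 0.03861
[CO3²⁻] = α₂ × DIC = 0.03861 × 2.01 = 0.07760 mmol/kg
Ksp = 10^(−6.34) = 4.571×10^-7
Ω = [Ca²⁺][CO3²⁻]/Ksp = (9.37×10^-3)(7.760×10^-5) / 4.571×10^-7 = 1.59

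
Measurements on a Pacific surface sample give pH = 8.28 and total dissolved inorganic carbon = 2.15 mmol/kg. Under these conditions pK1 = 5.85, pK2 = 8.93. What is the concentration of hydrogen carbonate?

α₁ = 1 / (1 + [H⁺]/K1 + K2/[H⁺]) = 1 / (1 + 10^-2.43 + 10^-0.65)
   = 1 / (1 + 0.0037154 + 0.22387) = 1/1.2276 = 0.8146
[HCO3⁻] = α₁ × DIC = 0.8146 × 2.15 = 1.75 mmol/kg

[HCO3⁻] = 1.75 mmol/kg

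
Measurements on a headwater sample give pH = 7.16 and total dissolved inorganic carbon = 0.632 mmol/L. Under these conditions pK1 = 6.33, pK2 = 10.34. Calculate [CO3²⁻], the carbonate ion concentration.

α₂ = 1 / (1 + [H⁺]/K2 + [H⁺]²/(K1K2)) = 1 / (1 + 10^+3.18 + 10^+2.35)
   = 1 / (1 + 1513.6 + 223.87) = 1/1738.4 = 0.0005752
[CO3²⁻] = α₂ × DIC = 0.0005752 × 0.632 = 0.000364 mmol/L = 0.364 μmol/L

[CO3²⁻] = 0.364 μmol/L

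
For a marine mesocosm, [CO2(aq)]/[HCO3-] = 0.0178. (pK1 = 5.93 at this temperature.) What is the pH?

pH = 7.68

From K1 = [H⁺][HCO3-]/[CO2(aq)]:  pH = pK1 − log₁₀([CO2(aq)]/[HCO3-])
log₁₀(0.0178) = -1.750
pH = 5.93 − (-1.750) = 7.68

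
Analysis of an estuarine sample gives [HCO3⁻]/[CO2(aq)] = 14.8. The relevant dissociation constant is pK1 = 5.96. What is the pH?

pH = 7.13

From K1 = [H⁺][HCO3⁻]/[CO2(aq)]:  pH = pK1 + log₁₀([HCO3⁻]/[CO2(aq)])
log₁₀(14.8) = +1.170
pH = 5.96 + (+1.170) = 7.13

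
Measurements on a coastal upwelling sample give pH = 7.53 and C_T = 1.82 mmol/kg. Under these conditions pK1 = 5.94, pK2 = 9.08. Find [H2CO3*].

[CO2*] = 0.0444 mmol/kg

α₀ = 1 / (1 + K1/[H⁺] + K1K2/[H⁺]²) = 1 / (1 + 10^+1.59 + 10^+0.04)
   = 1 / (1 + 38.905 + 1.0965) = 1/41.001 = 0.02439
[CO2*] = α₀ × DIC = 0.02439 × 1.82 = 0.0444 mmol/kg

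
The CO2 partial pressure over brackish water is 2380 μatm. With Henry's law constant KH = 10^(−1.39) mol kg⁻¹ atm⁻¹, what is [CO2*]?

KH = 10^(−1.39) = 4.074×10^-2 mol kg⁻¹ atm⁻¹
[CO2*] = KH · pCO2 = 4.074×10^-2 × 2380×10^-6 atm = 9.70×10^-5 mol/kg

[CO2*] = 97.0 μmol/kg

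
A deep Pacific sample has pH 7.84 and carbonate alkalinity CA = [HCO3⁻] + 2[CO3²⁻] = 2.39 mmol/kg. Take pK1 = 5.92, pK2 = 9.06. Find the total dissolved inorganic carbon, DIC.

DIC = 2.29 mmol/kg

CA = [HCO3⁻] + 2[CO3²⁻] = (α₁ + 2α₂)·DIC
At pH 7.84: [H⁺]/K1 = 10^-1.92 = 0.012023, K2/[H⁺] = 10^-1.22 = 0.060256
α₁ = 1/(1 + 0.012023 + 0.060256) = 1/1.0723 = 0.9326; α₂ = α₁·K2/[H⁺] = 0.05619
α₁ + 2α₂ = 1.0450
DIC = CA / (α₁ + 2α₂) = 2.39 / 1.0450 = 2.29 mmol/kg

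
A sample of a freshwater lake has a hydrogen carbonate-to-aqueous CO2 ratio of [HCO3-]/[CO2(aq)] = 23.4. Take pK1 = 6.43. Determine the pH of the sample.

From K1 = [H⁺][HCO3-]/[CO2(aq)]:  pH = pK1 + log₁₀([HCO3-]/[CO2(aq)])
log₁₀(23.4) = +1.369
pH = 6.43 + (+1.369) = 7.80

pH = 7.80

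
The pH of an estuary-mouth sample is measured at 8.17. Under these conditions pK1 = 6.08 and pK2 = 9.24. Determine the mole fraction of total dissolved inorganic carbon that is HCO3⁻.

α₁ = 0.915

α₁ = 1 / (1 + [H⁺]/K1 + K2/[H⁺]) = 1 / (1 + 10^-2.09 + 10^-1.07)
   = 1 / (1 + 0.0081283 + 0.085114) = 1/1.0932 = 0.9147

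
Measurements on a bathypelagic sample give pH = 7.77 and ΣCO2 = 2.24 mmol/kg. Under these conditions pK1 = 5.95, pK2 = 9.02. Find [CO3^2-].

[CO3²⁻] = 0.118 mmol/kg

α₂ = 1 / (1 + [H⁺]/K2 + [H⁺]²/(K1K2)) = 1 / (1 + 10^+1.25 + 10^-0.57)
   = 1 / (1 + 17.783 + 0.26915) = 1/19.052 = 0.05249
[CO3²⁻] = α₂ × DIC = 0.05249 × 2.24 = 0.118 mmol/kg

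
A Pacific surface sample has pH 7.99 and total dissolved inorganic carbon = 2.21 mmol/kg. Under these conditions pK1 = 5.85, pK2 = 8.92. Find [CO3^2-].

[CO3²⁻] = 0.231 mmol/kg

α₂ = 1 / (1 + [H⁺]/K2 + [H⁺]²/(K1K2)) = 1 / (1 + 10^+0.93 + 10^-1.21)
   = 1 / (1 + 8.5114 + 0.061660) = 1/9.5730 = 0.1045
[CO3²⁻] = α₂ × DIC = 0.1045 × 2.21 = 0.231 mmol/kg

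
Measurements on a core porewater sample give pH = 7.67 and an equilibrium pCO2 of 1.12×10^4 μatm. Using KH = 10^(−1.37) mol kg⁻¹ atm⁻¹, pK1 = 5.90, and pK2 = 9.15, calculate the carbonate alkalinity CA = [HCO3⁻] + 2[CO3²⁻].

[CO2*] = KH · pCO2 = 10^(−1.37) × 1.12×10^4×10^-6 = 4.778×10^-4 mol/kg
α₀ = 1/(1 + K1/[H⁺] + K1K2/[H⁺]²) = 1/(1 + 10^+1.77 + 10^+0.29) = 0.01617
DIC = [CO2*]/α₀ = 4.778×10^-4 / 0.01617 = 29.54 mmol/kg
CA = (α₁ + 2α₂)·DIC = (0.9523 + 2×0.03153) × 29.54 = 30.0 mmol/kg

CA = 30.0 mmol/kg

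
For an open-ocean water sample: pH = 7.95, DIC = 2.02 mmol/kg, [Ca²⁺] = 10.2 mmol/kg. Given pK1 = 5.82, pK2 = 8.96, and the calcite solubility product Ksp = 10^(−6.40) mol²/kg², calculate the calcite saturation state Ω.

α₂ = 1 / (1 + [H⁺]/K2 + [H⁺]²/(K1K2)) = 1 / (1 + 10^+1.01 + 10^-1.12)
   = 1 / (1 + 10.233 + 0.075858) = 1/11.309 = 0.08843
[CO3²⁻] = α₂ × DIC = 0.08843 × 2.02 = 0.1786 mmol/kg
Ksp = 10^(−6.40) = 3.981×10^-7
Ω = [Ca²⁺][CO3²⁻]/Ksp = (10.2×10^-3)(1.786×10^-4) / 3.981×10^-7 = 4.58

Ω = 4.58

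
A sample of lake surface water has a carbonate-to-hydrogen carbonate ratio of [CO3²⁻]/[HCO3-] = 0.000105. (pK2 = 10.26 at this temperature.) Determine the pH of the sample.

From K2 = [H⁺][CO3²⁻]/[HCO3-]:  pH = pK2 + log₁₀([CO3²⁻]/[HCO3-])
log₁₀(0.000105) = -3.979
pH = 10.26 + (-3.979) = 6.28

pH = 6.28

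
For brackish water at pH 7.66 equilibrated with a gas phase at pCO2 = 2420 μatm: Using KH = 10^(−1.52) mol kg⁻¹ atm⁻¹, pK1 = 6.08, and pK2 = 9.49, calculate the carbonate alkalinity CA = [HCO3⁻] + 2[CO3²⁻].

CA = 2.86 mmol/kg

[CO2*] = KH · pCO2 = 10^(−1.52) × 2420×10^-6 = 7.308×10^-5 mol/kg
α₀ = 1/(1 + K1/[H⁺] + K1K2/[H⁺]²) = 1/(1 + 10^+1.58 + 10^-0.25) = 0.02526
DIC = [CO2*]/α₀ = 7.308×10^-5 / 0.02526 = 2.893 mmol/kg
CA = (α₁ + 2α₂)·DIC = (0.9605 + 2×0.01421) × 2.893 = 2.86 mmol/kg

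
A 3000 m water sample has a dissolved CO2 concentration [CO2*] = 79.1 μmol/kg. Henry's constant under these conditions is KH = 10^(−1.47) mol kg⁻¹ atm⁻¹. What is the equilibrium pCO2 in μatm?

KH = 10^(−1.47) = 3.388×10^-2 mol kg⁻¹ atm⁻¹
pCO2 = [CO2*]/KH = 79.1×10^-6 / 3.388×10^-2 = 2.33×10^-3 atm = 2330 μatm

pCO2 = 2330 μatm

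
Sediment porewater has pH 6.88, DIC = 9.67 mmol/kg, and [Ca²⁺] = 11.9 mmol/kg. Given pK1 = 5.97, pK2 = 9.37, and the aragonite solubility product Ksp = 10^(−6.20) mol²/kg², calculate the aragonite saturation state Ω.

Ω = 0.524

α₂ = 1 / (1 + [H⁺]/K2 + [H⁺]²/(K1K2)) = 1 / (1 + 10^+2.49 + 10^+1.58)
   = 1 / (1 + 309.03 + 38.019) = 1/348.05 = 0.002873
[CO3²⁻] = α₂ × DIC = 0.002873 × 9.67 = 0.02778 mmol/kg
Ksp = 10^(−6.20) = 6.310×10^-7
Ω = [Ca²⁺][CO3²⁻]/Ksp = (11.9×10^-3)(2.778×10^-5) / 6.310×10^-7 = 0.524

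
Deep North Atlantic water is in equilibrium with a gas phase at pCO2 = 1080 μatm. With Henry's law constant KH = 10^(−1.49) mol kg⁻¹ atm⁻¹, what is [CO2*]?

[CO2*] = 34.9 μmol/kg

KH = 10^(−1.49) = 3.236×10^-2 mol kg⁻¹ atm⁻¹
[CO2*] = KH · pCO2 = 3.236×10^-2 × 1080×10^-6 atm = 3.49×10^-5 mol/kg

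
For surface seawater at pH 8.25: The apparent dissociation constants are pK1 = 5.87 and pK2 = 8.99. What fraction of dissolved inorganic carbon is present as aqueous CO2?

α₀ = 0.00351

α₀ = 1 / (1 + K1/[H⁺] + K1K2/[H⁺]²) = 1 / (1 + 10^+2.38 + 10^+1.64)
   = 1 / (1 + 239.88 + 43.652) = 1/284.53 = 0.003515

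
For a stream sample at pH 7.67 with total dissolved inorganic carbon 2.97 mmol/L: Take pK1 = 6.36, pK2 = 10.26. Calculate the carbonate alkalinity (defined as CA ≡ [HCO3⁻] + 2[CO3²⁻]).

CA = 2.84 mmol/L

CA = [HCO3⁻] + 2[CO3²⁻] = (α₁ + 2α₂)·DIC
At pH 7.67: [H⁺]/K1 = 10^-1.31 = 0.048978, K2/[H⁺] = 10^-2.59 = 0.0025704
α₁ = 1/(1 + 0.048978 + 0.0025704) = 1/1.0515 = 0.9510; α₂ = α₁·K2/[H⁺] = 0.002444
α₁ + 2α₂ = 0.9559
CA = 0.9559 × 2.97 = 2.84 mmol/L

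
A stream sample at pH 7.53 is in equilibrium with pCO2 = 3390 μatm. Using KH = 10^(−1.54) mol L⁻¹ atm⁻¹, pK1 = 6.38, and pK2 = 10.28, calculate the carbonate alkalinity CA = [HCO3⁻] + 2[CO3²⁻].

[CO2*] = KH · pCO2 = 10^(−1.54) × 3390×10^-6 = 9.777×10^-5 mol/L
α₀ = 1/(1 + K1/[H⁺] + K1K2/[H⁺]²) = 1/(1 + 10^+1.15 + 10^-1.60) = 0.06600
DIC = [CO2*]/α₀ = 9.777×10^-5 / 0.06600 = 1.481 mmol/L
CA = (α₁ + 2α₂)·DIC = (0.9323 + 2×0.001658) × 1.481 = 1.39 mmol/L

CA = 1.39 mmol/L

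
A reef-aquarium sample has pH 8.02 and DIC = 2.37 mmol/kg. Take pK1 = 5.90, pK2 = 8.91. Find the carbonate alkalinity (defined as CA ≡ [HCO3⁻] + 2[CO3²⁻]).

CA = [HCO3⁻] + 2[CO3²⁻] = (α₁ + 2α₂)·DIC
At pH 8.02: [H⁺]/K1 = 10^-2.12 = 0.0075858, K2/[H⁺] = 10^-0.89 = 0.12882
α₁ = 1/(1 + 0.0075858 + 0.12882) = 1/1.1364 = 0.8800; α₂ = α₁·K2/[H⁺] = 0.1134
α₁ + 2α₂ = 1.1067
CA = 1.1067 × 2.37 = 2.62 mmol/kg

CA = 2.62 mmol/kg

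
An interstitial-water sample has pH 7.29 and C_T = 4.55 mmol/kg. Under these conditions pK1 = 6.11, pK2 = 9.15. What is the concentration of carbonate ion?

[CO3²⁻] = 0.0582 mmol/kg

α₂ = 1 / (1 + [H⁺]/K2 + [H⁺]²/(K1K2)) = 1 / (1 + 10^+1.86 + 10^+0.68)
   = 1 / (1 + 72.444 + 4.7863) = 1/78.230 = 0.01278
[CO3²⁻] = α₂ × DIC = 0.01278 × 4.55 = 0.0582 mmol/kg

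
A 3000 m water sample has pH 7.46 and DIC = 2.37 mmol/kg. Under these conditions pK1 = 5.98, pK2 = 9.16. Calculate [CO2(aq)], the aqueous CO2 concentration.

[CO2*] = 0.0745 mmol/kg

α₀ = 1 / (1 + K1/[H⁺] + K1K2/[H⁺]²) = 1 / (1 + 10^+1.48 + 10^-0.22)
   = 1 / (1 + 30.200 + 0.60256) = 1/31.802 = 0.03144
[CO2*] = α₀ × DIC = 0.03144 × 2.37 = 0.0745 mmol/kg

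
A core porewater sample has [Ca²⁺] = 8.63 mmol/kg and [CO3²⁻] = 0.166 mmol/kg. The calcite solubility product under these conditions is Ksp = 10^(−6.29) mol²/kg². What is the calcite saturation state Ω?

Ω = 2.79

Ksp = 10^(−6.29) = 5.129×10^-7
Ω = [Ca²⁺][CO3²⁻]/Ksp = (8.63×10^-3)(0.166×10^-3) / 5.129×10^-7 = 2.79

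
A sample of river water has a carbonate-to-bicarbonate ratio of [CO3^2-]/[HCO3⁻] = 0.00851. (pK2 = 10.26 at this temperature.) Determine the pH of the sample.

From K2 = [H⁺][CO3^2-]/[HCO3⁻]:  pH = pK2 + log₁₀([CO3^2-]/[HCO3⁻])
log₁₀(0.00851) = -2.070
pH = 10.26 + (-2.070) = 8.19

pH = 8.19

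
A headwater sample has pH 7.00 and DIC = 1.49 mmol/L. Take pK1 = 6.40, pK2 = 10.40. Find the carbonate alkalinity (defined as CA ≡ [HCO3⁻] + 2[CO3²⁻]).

CA = [HCO3⁻] + 2[CO3²⁻] = (α₁ + 2α₂)·DIC
At pH 7.00: [H⁺]/K1 = 10^-0.60 = 0.25119, K2/[H⁺] = 10^-3.40 = 0.00039811
α₁ = 1/(1 + 0.25119 + 0.00039811) = 1/1.2516 = 0.7990; α₂ = α₁·K2/[H⁺] = 0.0003181
α₁ + 2α₂ = 0.7996
CA = 0.7996 × 1.49 = 1.19 mmol/L

CA = 1.19 mmol/L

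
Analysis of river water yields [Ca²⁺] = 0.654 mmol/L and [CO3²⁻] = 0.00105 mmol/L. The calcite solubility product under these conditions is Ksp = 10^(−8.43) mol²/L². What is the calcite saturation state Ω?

Ksp = 10^(−8.43) = 3.715×10^-9
Ω = [Ca²⁺][CO3²⁻]/Ksp = (0.654×10^-3)(0.00105×10^-3) / 3.715×10^-9 = 0.185

Ω = 0.185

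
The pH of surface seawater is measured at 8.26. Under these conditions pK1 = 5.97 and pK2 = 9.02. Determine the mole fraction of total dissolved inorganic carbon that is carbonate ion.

α₂ = 1 / (1 + [H⁺]/K2 + [H⁺]²/(K1K2)) = 1 / (1 + 10^+0.76 + 10^-1.53)
   = 1 / (1 + 5.7544 + 0.029512) = 1/6.7839 = 0.1474

α₂ = 0.147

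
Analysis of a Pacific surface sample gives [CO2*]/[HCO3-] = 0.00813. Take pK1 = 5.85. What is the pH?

From K1 = [H⁺][HCO3-]/[CO2*]:  pH = pK1 − log₁₀([CO2*]/[HCO3-])
log₁₀(0.00813) = -2.090
pH = 5.85 − (-2.090) = 7.94

pH = 7.94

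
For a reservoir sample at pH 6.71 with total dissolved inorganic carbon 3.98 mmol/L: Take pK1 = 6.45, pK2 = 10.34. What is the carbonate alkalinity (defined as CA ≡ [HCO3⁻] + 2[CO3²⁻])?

CA = 2.57 mmol/L

CA = [HCO3⁻] + 2[CO3²⁻] = (α₁ + 2α₂)·DIC
At pH 6.71: [H⁺]/K1 = 10^-0.26 = 0.54954, K2/[H⁺] = 10^-3.63 = 0.00023442
α₁ = 1/(1 + 0.54954 + 0.00023442) = 1/1.5498 = 0.6453; α₂ = α₁·K2/[H⁺] = 0.0001513
α₁ + 2α₂ = 0.6456
CA = 0.6456 × 3.98 = 2.57 mmol/L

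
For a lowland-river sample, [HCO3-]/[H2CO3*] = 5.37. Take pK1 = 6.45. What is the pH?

From K1 = [H⁺][HCO3-]/[H2CO3*]:  pH = pK1 + log₁₀([HCO3-]/[H2CO3*])
log₁₀(5.37) = +0.730
pH = 6.45 + (+0.730) = 7.18

pH = 7.18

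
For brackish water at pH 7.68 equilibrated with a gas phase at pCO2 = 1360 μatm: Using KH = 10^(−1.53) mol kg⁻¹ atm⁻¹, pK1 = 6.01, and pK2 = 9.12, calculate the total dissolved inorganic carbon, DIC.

[CO2*] = KH · pCO2 = 10^(−1.53) × 1360×10^-6 = 4.014×10^-5 mol/kg
α₀ = 1/(1 + K1/[H⁺] + K1K2/[H⁺]²) = 1/(1 + 10^+1.67 + 10^+0.23) = 0.02021
DIC = [CO2*]/α₀ = 4.014×10^-5 / 0.02021 = 1.99 mmol/kg

DIC = 1.99 mmol/kg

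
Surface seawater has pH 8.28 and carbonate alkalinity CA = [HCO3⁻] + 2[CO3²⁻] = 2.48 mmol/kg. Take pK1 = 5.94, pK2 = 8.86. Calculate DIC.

DIC = 2.06 mmol/kg

CA = [HCO3⁻] + 2[CO3²⁻] = (α₁ + 2α₂)·DIC
At pH 8.28: [H⁺]/K1 = 10^-2.34 = 0.0045709, K2/[H⁺] = 10^-0.58 = 0.26303
α₁ = 1/(1 + 0.0045709 + 0.26303) = 1/1.2676 = 0.7889; α₂ = α₁·K2/[H⁺] = 0.2075
α₁ + 2α₂ = 1.2039
DIC = CA / (α₁ + 2α₂) = 2.48 / 1.2039 = 2.06 mmol/kg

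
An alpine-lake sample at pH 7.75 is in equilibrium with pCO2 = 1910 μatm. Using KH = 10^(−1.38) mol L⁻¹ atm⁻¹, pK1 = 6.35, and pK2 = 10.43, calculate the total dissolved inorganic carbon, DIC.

[CO2*] = KH · pCO2 = 10^(−1.38) × 1910×10^-6 = 7.962×10^-5 mol/L
α₀ = 1/(1 + K1/[H⁺] + K1K2/[H⁺]²) = 1/(1 + 10^+1.40 + 10^-1.28) = 0.03821
DIC = [CO2*]/α₀ = 7.962×10^-5 / 0.03821 = 2.08 mmol/L

DIC = 2.08 mmol/L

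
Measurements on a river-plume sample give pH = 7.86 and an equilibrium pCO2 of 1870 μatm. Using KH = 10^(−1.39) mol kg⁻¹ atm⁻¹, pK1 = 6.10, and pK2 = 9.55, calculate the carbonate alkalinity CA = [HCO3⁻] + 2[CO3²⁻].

[CO2*] = KH · pCO2 = 10^(−1.39) × 1870×10^-6 = 7.618×10^-5 mol/kg
α₀ = 1/(1 + K1/[H⁺] + K1K2/[H⁺]²) = 1/(1 + 10^+1.76 + 10^+0.07) = 0.01675
DIC = [CO2*]/α₀ = 7.618×10^-5 / 0.01675 = 4.549 mmol/kg
CA = (α₁ + 2α₂)·DIC = (0.9636 + 2×0.01967) × 4.549 = 4.56 mmol/kg

CA = 4.56 mmol/kg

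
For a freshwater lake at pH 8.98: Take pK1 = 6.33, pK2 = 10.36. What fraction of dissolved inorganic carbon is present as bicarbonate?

α₁ = 0.958

α₁ = 1 / (1 + [H⁺]/K1 + K2/[H⁺]) = 1 / (1 + 10^-2.65 + 10^-1.38)
   = 1 / (1 + 0.0022387 + 0.041687) = 1/1.0439 = 0.9579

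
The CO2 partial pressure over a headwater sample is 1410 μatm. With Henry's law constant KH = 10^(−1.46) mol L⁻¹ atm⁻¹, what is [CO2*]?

[CO2*] = 48.9 μmol/L

KH = 10^(−1.46) = 3.467×10^-2 mol L⁻¹ atm⁻¹
[CO2*] = KH · pCO2 = 3.467×10^-2 × 1410×10^-6 atm = 4.89×10^-5 mol/L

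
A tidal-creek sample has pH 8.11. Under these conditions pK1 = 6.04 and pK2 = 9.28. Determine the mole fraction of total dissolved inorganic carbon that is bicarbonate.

α₁ = 0.929

α₁ = 1 / (1 + [H⁺]/K1 + K2/[H⁺]) = 1 / (1 + 10^-2.07 + 10^-1.17)
   = 1 / (1 + 0.0085114 + 0.067608) = 1/1.0761 = 0.9293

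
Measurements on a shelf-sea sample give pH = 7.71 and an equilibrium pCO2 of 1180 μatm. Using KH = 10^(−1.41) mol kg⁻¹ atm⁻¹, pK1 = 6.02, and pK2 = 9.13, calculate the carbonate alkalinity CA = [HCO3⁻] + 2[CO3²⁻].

CA = 2.42 mmol/kg

[CO2*] = KH · pCO2 = 10^(−1.41) × 1180×10^-6 = 4.591×10^-5 mol/kg
α₀ = 1/(1 + K1/[H⁺] + K1K2/[H⁺]²) = 1/(1 + 10^+1.69 + 10^+0.27) = 0.01929
DIC = [CO2*]/α₀ = 4.591×10^-5 / 0.01929 = 2.380 mmol/kg
CA = (α₁ + 2α₂)·DIC = (0.9448 + 2×0.03592) × 2.380 = 2.42 mmol/kg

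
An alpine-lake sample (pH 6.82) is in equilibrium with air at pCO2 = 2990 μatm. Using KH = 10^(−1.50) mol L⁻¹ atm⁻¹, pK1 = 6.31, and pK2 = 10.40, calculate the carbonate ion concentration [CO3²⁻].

[CO3²⁻] = 0.0805 μmol/L

[CO2*] = KH · pCO2 = 10^(−1.50) × 2990×10^-6 = 9.455×10^-5 mol/L
α₀ = 1/(1 + K1/[H⁺] + K1K2/[H⁺]²) = 1/(1 + 10^+0.51 + 10^-3.07) = 0.2360
DIC = [CO2*]/α₀ = 9.455×10^-5 / 0.2360 = 0.4006 mmol/L
[CO3²⁻] = α₂·DIC; α₂ = 0.0002009, so [CO3²⁻] = 0.0002009 × 0.4006 = 8.05×10^-5 mmol/L = 0.0805 μmol/L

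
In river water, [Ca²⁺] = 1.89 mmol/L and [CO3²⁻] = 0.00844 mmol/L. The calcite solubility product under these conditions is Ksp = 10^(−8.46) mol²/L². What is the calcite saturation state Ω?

Ksp = 10^(−8.46) = 3.467×10^-9
Ω = [Ca²⁺][CO3²⁻]/Ksp = (1.89×10^-3)(0.00844×10^-3) / 3.467×10^-9 = 4.60

Ω = 4.60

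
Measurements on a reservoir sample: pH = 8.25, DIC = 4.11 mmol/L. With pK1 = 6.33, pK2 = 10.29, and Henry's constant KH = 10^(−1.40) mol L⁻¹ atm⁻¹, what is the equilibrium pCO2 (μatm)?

pCO2 = 1220 μatm

α₀ = 1 / (1 + K1/[H⁺] + K1K2/[H⁺]²) = 1 / (1 + 10^+1.92 + 10^-0.12)
   = 1 / (1 + 83.176 + 0.75858) = 1/84.935 = 0.01177
[CO2*] = α₀ × DIC = 0.01177 × 4.11 = 0.04839 mmol/L
pCO2 = [CO2*]/KH = 4.839×10^-5 / 3.981×10^-2 = 1220 μatm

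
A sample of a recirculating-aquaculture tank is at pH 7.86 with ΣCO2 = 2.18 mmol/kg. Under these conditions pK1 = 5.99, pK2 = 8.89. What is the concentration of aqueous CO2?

[CO2*] = 0.0266 mmol/kg

α₀ = 1 / (1 + K1/[H⁺] + K1K2/[H⁺]²) = 1 / (1 + 10^+1.87 + 10^+0.84)
   = 1 / (1 + 74.131 + 6.9183) = 1/82.049 = 0.01219
[CO2*] = α₀ × DIC = 0.01219 × 2.18 = 0.0266 mmol/kg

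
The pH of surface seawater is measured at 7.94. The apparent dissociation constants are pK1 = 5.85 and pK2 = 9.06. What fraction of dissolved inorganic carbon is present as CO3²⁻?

α₂ = 0.0700

α₂ = 1 / (1 + [H⁺]/K2 + [H⁺]²/(K1K2)) = 1 / (1 + 10^+1.12 + 10^-0.97)
   = 1 / (1 + 13.183 + 0.10715) = 1/14.290 = 0.06998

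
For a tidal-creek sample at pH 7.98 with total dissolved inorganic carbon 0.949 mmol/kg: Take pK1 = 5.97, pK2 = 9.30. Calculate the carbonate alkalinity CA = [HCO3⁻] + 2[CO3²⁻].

CA = [HCO3⁻] + 2[CO3²⁻] = (α₁ + 2α₂)·DIC
At pH 7.98: [H⁺]/K1 = 10^-2.01 = 0.0097724, K2/[H⁺] = 10^-1.32 = 0.047863
α₁ = 1/(1 + 0.0097724 + 0.047863) = 1/1.0576 = 0.9455; α₂ = α₁·K2/[H⁺] = 0.04525
α₁ + 2α₂ = 1.0360
CA = 1.0360 × 0.949 = 0.983 mmol/kg

CA = 0.983 mmol/kg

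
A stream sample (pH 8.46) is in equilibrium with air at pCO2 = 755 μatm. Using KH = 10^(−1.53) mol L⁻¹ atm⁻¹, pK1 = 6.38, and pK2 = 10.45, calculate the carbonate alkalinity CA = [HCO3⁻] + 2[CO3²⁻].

[CO2*] = KH · pCO2 = 10^(−1.53) × 755×10^-6 = 2.228×10^-5 mol/L
α₀ = 1/(1 + K1/[H⁺] + K1K2/[H⁺]²) = 1/(1 + 10^+2.08 + 10^+0.09) = 0.008166
DIC = [CO2*]/α₀ = 2.228×10^-5 / 0.008166 = 2.729 mmol/L
CA = (α₁ + 2α₂)·DIC = (0.9818 + 2×0.01005) × 2.729 = 2.73 mmol/L

CA = 2.73 mmol/L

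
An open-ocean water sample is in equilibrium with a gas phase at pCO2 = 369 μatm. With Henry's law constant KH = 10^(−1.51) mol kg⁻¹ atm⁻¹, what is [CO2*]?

KH = 10^(−1.51) = 3.090×10^-2 mol kg⁻¹ atm⁻¹
[CO2*] = KH · pCO2 = 3.090×10^-2 × 369×10^-6 atm = 1.14×10^-5 mol/kg

[CO2*] = 11.4 μmol/kg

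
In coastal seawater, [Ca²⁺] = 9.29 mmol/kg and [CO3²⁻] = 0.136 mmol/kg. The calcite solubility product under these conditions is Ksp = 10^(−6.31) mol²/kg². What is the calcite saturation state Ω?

Ω = 2.58

Ksp = 10^(−6.31) = 4.898×10^-7
Ω = [Ca²⁺][CO3²⁻]/Ksp = (9.29×10^-3)(0.136×10^-3) / 4.898×10^-7 = 2.58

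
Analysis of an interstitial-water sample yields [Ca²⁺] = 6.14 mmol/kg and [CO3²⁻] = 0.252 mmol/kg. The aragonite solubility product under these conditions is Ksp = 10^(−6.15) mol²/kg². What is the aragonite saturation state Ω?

Ksp = 10^(−6.15) = 7.079×10^-7
Ω = [Ca²⁺][CO3²⁻]/Ksp = (6.14×10^-3)(0.252×10^-3) / 7.079×10^-7 = 2.19

Ω = 2.19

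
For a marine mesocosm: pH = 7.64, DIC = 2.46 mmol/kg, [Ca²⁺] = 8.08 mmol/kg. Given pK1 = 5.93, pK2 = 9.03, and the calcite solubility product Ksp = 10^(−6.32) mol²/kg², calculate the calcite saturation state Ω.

α₂ = 1 / (1 + [H⁺]/K2 + [H⁺]²/(K1K2)) = 1 / (1 + 10^+1.39 + 10^-0.32)
   = 1 / (1 + 24.547 + 0.47863) = 1/26.026 = 0.03842
[CO3²⁻] = α₂ × DIC = 0.03842 × 2.46 = 0.09452 mmol/kg
Ksp = 10^(−6.32) = 4.786×10^-7
Ω = [Ca²⁺][CO3²⁻]/Ksp = (8.08×10^-3)(9.452×10^-5) / 4.786×10^-7 = 1.60

Ω = 1.60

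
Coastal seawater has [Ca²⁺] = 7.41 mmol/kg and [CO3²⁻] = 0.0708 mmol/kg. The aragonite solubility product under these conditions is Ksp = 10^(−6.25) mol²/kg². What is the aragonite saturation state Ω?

Ksp = 10^(−6.25) = 5.623×10^-7
Ω = [Ca²⁺][CO3²⁻]/Ksp = (7.41×10^-3)(0.0708×10^-3) / 5.623×10^-7 = 0.933

Ω = 0.933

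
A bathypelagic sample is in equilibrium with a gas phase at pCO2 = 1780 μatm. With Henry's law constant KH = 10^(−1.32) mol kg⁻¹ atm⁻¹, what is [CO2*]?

[CO2*] = 85.2 μmol/kg

KH = 10^(−1.32) = 4.786×10^-2 mol kg⁻¹ atm⁻¹
[CO2*] = KH · pCO2 = 4.786×10^-2 × 1780×10^-6 atm = 8.52×10^-5 mol/kg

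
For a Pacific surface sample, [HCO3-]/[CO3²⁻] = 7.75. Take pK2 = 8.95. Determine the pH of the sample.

pH = 8.06

From K2 = [H⁺][CO3²⁻]/[HCO3-]:  pH = pK2 − log₁₀([HCO3-]/[CO3²⁻])
log₁₀(7.75) = +0.889
pH = 8.95 − (+0.889) = 8.06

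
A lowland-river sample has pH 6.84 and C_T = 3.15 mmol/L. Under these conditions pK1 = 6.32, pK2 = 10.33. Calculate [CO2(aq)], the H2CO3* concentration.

[CO2*] = 0.730 mmol/L

α₀ = 1 / (1 + K1/[H⁺] + K1K2/[H⁺]²) = 1 / (1 + 10^+0.52 + 10^-2.97)
   = 1 / (1 + 3.3113 + 0.0010715) = 1/4.3124 = 0.2319
[CO2*] = α₀ × DIC = 0.2319 × 3.15 = 0.730 mmol/L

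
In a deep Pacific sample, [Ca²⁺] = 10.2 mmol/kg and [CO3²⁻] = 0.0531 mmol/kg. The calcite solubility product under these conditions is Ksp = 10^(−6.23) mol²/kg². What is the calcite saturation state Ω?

Ω = 0.920

Ksp = 10^(−6.23) = 5.888×10^-7
Ω = [Ca²⁺][CO3²⁻]/Ksp = (10.2×10^-3)(0.0531×10^-3) / 5.888×10^-7 = 0.920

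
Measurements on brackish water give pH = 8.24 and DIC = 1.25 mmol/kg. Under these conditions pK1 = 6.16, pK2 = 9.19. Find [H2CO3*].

[CO2*] = 9.28 μmol/kg

α₀ = 1 / (1 + K1/[H⁺] + K1K2/[H⁺]²) = 1 / (1 + 10^+2.08 + 10^+1.13)
   = 1 / (1 + 120.23 + 13.490) = 1/134.72 = 0.007423
[CO2*] = α₀ × DIC = 0.007423 × 1.25 = 0.00928 mmol/kg = 9.28 μmol/kg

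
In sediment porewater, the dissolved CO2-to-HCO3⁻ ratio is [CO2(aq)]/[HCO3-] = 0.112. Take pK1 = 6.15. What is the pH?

From K1 = [H⁺][HCO3-]/[CO2(aq)]:  pH = pK1 − log₁₀([CO2(aq)]/[HCO3-])
log₁₀(0.112) = -0.951
pH = 6.15 − (-0.951) = 7.10

pH = 7.10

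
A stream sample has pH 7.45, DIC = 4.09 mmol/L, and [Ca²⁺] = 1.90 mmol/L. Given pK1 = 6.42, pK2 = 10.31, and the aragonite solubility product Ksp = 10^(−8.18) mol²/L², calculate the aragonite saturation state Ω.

Ω = 1.48

α₂ = 1 / (1 + [H⁺]/K2 + [H⁺]²/(K1K2)) = 1 / (1 + 10^+2.86 + 10^+1.83)
   = 1 / (1 + 724.44 + 67.608) = 1/793.04 = 0.001261
[CO3²⁻] = α₂ × DIC = 0.001261 × 4.09 = 0.005157 mmol/L = 5.157 μmol/L
Ksp = 10^(−8.18) = 6.607×10^-9
Ω = [Ca²⁺][CO3²⁻]/Ksp = (1.90×10^-3)(5.157×10^-6) / 6.607×10^-9 = 1.48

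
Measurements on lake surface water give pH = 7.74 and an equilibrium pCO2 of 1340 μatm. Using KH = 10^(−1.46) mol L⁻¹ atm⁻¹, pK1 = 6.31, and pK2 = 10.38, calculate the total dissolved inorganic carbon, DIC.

DIC = 1.30 mmol/L

[CO2*] = KH · pCO2 = 10^(−1.46) × 1340×10^-6 = 4.646×10^-5 mol/L
α₀ = 1/(1 + K1/[H⁺] + K1K2/[H⁺]²) = 1/(1 + 10^+1.43 + 10^-1.21) = 0.03574
DIC = [CO2*]/α₀ = 4.646×10^-5 / 0.03574 = 1.30 mmol/L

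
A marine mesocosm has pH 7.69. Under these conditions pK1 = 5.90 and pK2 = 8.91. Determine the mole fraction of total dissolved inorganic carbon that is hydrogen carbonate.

α₁ = 1 / (1 + [H⁺]/K1 + K2/[H⁺]) = 1 / (1 + 10^-1.79 + 10^-1.22)
   = 1 / (1 + 0.016218 + 0.060256) = 1/1.0765 = 0.9290

α₁ = 0.929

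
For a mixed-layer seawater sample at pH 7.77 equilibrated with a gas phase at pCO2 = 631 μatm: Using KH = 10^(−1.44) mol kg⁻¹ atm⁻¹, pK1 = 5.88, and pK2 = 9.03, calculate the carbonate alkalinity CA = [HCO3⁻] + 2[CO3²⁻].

CA = 1.97 mmol/kg

[CO2*] = KH · pCO2 = 10^(−1.44) × 631×10^-6 = 2.291×10^-5 mol/kg
α₀ = 1/(1 + K1/[H⁺] + K1K2/[H⁺]²) = 1/(1 + 10^+1.89 + 10^+0.63) = 0.01206
DIC = [CO2*]/α₀ = 2.291×10^-5 / 0.01206 = 1.899 mmol/kg
CA = (α₁ + 2α₂)·DIC = (0.9365 + 2×0.05146) × 1.899 = 1.97 mmol/kg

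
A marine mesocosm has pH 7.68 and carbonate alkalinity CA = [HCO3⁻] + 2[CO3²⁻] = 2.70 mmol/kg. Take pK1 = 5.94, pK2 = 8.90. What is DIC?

DIC = 2.60 mmol/kg

CA = [HCO3⁻] + 2[CO3²⁻] = (α₁ + 2α₂)·DIC
At pH 7.68: [H⁺]/K1 = 10^-1.74 = 0.018197, K2/[H⁺] = 10^-1.22 = 0.060256
α₁ = 1/(1 + 0.018197 + 0.060256) = 1/1.0785 = 0.9273; α₂ = α₁·K2/[H⁺] = 0.05587
α₁ + 2α₂ = 1.0390
DIC = CA / (α₁ + 2α₂) = 2.70 / 1.0390 = 2.60 mmol/kg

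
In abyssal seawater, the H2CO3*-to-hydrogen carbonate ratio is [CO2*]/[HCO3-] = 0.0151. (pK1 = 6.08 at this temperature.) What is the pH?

From K1 = [H⁺][HCO3-]/[CO2*]:  pH = pK1 − log₁₀([CO2*]/[HCO3-])
log₁₀(0.0151) = -1.821
pH = 6.08 − (-1.821) = 7.90

pH = 7.90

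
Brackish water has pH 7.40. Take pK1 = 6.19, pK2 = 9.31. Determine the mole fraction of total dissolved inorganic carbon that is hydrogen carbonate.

α₁ = 0.931

α₁ = 1 / (1 + [H⁺]/K1 + K2/[H⁺]) = 1 / (1 + 10^-1.21 + 10^-1.91)
   = 1 / (1 + 0.061660 + 0.012303) = 1/1.0740 = 0.9311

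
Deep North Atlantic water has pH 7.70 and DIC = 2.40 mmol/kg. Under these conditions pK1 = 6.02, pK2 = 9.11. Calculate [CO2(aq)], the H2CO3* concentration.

[CO2*] = 0.0473 mmol/kg

α₀ = 1 / (1 + K1/[H⁺] + K1K2/[H⁺]²) = 1 / (1 + 10^+1.68 + 10^+0.27)
   = 1 / (1 + 47.863 + 1.8621) = 1/50.725 = 0.01971
[CO2*] = α₀ × DIC = 0.01971 × 2.40 = 0.0473 mmol/kg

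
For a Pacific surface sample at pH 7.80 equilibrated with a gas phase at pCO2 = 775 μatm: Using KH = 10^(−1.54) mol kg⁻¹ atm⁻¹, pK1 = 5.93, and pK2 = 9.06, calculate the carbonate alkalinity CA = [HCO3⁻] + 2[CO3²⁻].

[CO2*] = KH · pCO2 = 10^(−1.54) × 775×10^-6 = 2.235×10^-5 mol/kg
α₀ = 1/(1 + K1/[H⁺] + K1K2/[H⁺]²) = 1/(1 + 10^+1.87 + 10^+0.61) = 0.01263
DIC = [CO2*]/α₀ = 2.235×10^-5 / 0.01263 = 1.770 mmol/kg
CA = (α₁ + 2α₂)·DIC = (0.9359 + 2×0.05143) × 1.770 = 1.84 mmol/kg

CA = 1.84 mmol/kg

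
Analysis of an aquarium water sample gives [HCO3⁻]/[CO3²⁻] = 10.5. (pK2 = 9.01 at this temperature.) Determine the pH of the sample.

From K2 = [H⁺][CO3²⁻]/[HCO3⁻]:  pH = pK2 − log₁₀([HCO3⁻]/[CO3²⁻])
log₁₀(10.5) = +1.021
pH = 9.01 − (+1.021) = 7.99

pH = 7.99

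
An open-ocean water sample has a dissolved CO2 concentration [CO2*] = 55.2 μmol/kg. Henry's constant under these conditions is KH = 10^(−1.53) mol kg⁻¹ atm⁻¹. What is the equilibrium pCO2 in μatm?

KH = 10^(−1.53) = 2.951×10^-2 mol kg⁻¹ atm⁻¹
pCO2 = [CO2*]/KH = 55.2×10^-6 / 2.951×10^-2 = 1.87×10^-3 atm = 1870 μatm

pCO2 = 1870 μatm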